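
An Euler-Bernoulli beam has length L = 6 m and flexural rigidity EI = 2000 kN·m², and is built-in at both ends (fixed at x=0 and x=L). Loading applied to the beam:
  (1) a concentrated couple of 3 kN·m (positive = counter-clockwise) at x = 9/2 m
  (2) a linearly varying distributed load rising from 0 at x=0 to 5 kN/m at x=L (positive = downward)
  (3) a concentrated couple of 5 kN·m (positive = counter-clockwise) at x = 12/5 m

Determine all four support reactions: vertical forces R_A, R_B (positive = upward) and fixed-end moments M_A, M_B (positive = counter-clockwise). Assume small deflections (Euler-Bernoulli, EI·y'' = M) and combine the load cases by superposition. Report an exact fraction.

Load 1 — applied couple M₀=3 kN·m at a=9/2 m (b=L-a=3/2):
  R_A = 6M₀ab/L³ = 6·3·(9/2)·(3/2)/6³ = 9/16 kN
  M_A = M₀b(2a-b)/L² = 3·(3/2)·(2·(9/2)-(3/2))/6² = 15/16 kN·m
  R_B = -6M₀ab/L³ = -6·3·(9/2)·(3/2)/6³ = -9/16 kN
  M_B = M₀a(2b-a)/L² = 3·(9/2)·(2·(3/2)-(9/2))/6² = -9/16 kN·m
Load 2 — triangular load w₀=5 kN/m (0→w₀ over full span):
  R_A = 3w₀L/20 = 3·5·6/20 = 9/2 kN
  M_A = w₀L²/30 = 5·6²/30 = 6 kN·m
  R_B = 7w₀L/20 = 7·5·6/20 = 21/2 kN
  M_B = -w₀L²/20 = -5·6²/20 = -9 kN·m
Load 3 — applied couple M₀=5 kN·m at a=12/5 m (b=L-a=18/5):
  R_A = 6M₀ab/L³ = 6·5·(12/5)·(18/5)/6³ = 6/5 kN
  M_A = M₀b(2a-b)/L² = 5·(18/5)·(2·(12/5)-(18/5))/6² = 3/5 kN·m
  R_B = -6M₀ab/L³ = -6·5·(12/5)·(18/5)/6³ = -6/5 kN
  M_B = M₀a(2b-a)/L² = 5·(12/5)·(2·(18/5)-(12/5))/6² = 8/5 kN·m
Superposition: R_A = 501/80 kN, M_A = 603/80 kN·m, R_B = 699/80 kN, M_B = -637/80 kN·m

R_A = 501/80 kN, M_A = 603/80 kN·m, R_B = 699/80 kN, M_B = -637/80 kN·m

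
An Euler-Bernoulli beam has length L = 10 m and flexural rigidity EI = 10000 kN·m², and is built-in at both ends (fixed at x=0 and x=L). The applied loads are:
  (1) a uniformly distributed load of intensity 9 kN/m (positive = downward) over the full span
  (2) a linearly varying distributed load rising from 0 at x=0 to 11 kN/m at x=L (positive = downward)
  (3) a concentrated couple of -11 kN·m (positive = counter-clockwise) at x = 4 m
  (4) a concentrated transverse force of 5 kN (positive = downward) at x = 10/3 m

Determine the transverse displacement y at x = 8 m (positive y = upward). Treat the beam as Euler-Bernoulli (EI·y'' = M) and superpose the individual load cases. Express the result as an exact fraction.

y(8) = -436169/25312500 m

Load 1 — uniform load w=9 kN/m over full span:
  y_1 = -wx²(L-x)²/(24EI) = -9·8²·(10-8)²/(24·10000) = -6/625 m
Load 2 — triangular load w₀=11 kN/m (0→w₀ over full span):
  y_2 = -w₀x²(L-x)²(x+2L)/(120LEI) = -11·8²·(10-8)²·(8+2·10)/(120·10·10000) = -308/46875 m
Load 3 — applied couple M₀=-11 kN·m at a=4 m (b=L-a=6):
  y_3 = (R_Ax³/6 - M_Ax²/2 - M₀(x-a)²/2)/EI  [x>a] with R_A=-198/125, M_A=-33/25 = ((-198/125)·8³/6 - (-33/25)·8²/2 - (-11)·(8-4)²/2)/10000 = -77/156250 m
Load 4 — point force P=5 kN at a=10/3 m (b=L-a=20/3):
  y_4 = -Pa²(L-x)²(3bL-(3b+a)(L-x))/(6L³EI)  [x>a] = -5·(10/3)²·(10-8)²·(3·(20/3)·10-(3·(20/3)+(10/3))·(10-8))/(6·10³·10000) = -23/40500 m
Superposition: y = Σ y_i = -436169/25312500 m ≈ -0.017231 m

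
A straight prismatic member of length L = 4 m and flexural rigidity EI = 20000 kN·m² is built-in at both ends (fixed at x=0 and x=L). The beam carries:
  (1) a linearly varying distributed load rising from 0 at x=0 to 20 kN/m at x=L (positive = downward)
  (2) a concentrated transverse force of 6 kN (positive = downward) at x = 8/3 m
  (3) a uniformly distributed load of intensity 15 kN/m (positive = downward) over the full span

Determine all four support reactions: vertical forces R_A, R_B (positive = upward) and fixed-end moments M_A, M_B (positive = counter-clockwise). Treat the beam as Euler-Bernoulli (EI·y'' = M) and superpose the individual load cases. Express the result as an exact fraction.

Load 1 — triangular load w₀=20 kN/m (0→w₀ over full span):
  R_A = 3w₀L/20 = 3·20·4/20 = 12 kN
  M_A = w₀L²/30 = 20·4²/30 = 32/3 kN·m
  R_B = 7w₀L/20 = 7·20·4/20 = 28 kN
  M_B = -w₀L²/20 = -20·4²/20 = -16 kN·m
Load 2 — point force P=6 kN at a=8/3 m (b=L-a=4/3):
  R_A = Pb²(3a+b)/L³ = 6·(4/3)²·(3·(8/3)+(4/3))/4³ = 14/9 kN
  M_A = Pab²/L² = 6·(8/3)·(4/3)²/4² = 16/9 kN·m
  R_B = Pa²(a+3b)/L³ = 6·(8/3)²·((8/3)+3·(4/3))/4³ = 40/9 kN
  M_B = -Pa²b/L² = -6·(8/3)²·(4/3)/4² = -32/9 kN·m
Load 3 — uniform load w=15 kN/m over full span:
  R_A = wL/2 = 15·4/2 = 30 kN
  M_A = wL²/12 = 15·4²/12 = 20 kN·m
  R_B = wL/2 = 15·4/2 = 30 kN
  M_B = -wL²/12 = -15·4²/12 = -20 kN·m
Superposition: R_A = 392/9 kN, M_A = 292/9 kN·m, R_B = 562/9 kN, M_B = -356/9 kN·m

R_A = 392/9 kN, M_A = 292/9 kN·m, R_B = 562/9 kN, M_B = -356/9 kN·m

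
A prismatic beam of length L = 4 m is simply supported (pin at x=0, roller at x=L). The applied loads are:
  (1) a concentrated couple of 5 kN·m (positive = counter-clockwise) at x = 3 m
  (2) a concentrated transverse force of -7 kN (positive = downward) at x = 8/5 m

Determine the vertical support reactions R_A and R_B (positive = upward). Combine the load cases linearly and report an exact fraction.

R_A = -59/20 kN, R_B = -81/20 kN

Load 1 — applied couple M₀=5 kN·m at a=3 m (b=L-a=1):
  R_A = M₀/L = 5/4 kN
  R_B = -M₀/L = -5/4 kN
Load 2 — point force P=-7 kN at a=8/5 m (b=L-a=12/5):
  R_A = Pb/L = (-7)·(12/5)/4 = -21/5 kN
  R_B = Pa/L = (-7)·(8/5)/4 = -14/5 kN
Superposition: R_A = -59/20 kN, R_B = -81/20 kN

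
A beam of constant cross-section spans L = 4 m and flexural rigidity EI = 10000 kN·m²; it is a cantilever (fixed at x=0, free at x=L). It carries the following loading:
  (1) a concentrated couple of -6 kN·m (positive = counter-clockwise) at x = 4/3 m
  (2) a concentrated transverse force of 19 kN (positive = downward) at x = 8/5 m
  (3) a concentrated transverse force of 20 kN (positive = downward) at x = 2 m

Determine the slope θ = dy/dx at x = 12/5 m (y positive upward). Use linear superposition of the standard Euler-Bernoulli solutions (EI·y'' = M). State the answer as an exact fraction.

θ(12/5) = -113/15625 rad

Load 1 — applied couple M₀=-6 kN·m at a=4/3 m (b=L-a=8/3):
  θ_1 = M₀a/EI  [x>a] = (-6)·(4/3)/10000 = -1/1250 rad
Load 2 — point force P=19 kN at a=8/5 m (b=L-a=12/5):
  θ_2 = -Pa²/(2EI)  [x>a] = -19·(8/5)²/(2·10000) = -38/15625 rad
Load 3 — point force P=20 kN at a=2 m (b=L-a=2):
  θ_3 = -Pa²/(2EI)  [x>a] = -20·2²/(2·10000) = -1/250 rad
Superposition: θ = Σ θ_i = -113/15625 rad ≈ -0.007232 rad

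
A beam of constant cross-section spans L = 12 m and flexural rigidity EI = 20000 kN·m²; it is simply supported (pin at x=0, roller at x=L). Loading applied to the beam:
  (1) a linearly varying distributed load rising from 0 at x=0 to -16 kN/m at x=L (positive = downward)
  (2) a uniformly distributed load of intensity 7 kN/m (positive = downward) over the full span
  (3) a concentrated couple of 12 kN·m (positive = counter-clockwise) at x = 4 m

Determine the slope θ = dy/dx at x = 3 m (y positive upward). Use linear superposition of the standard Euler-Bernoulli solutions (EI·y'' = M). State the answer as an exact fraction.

Load 1 — triangular load w₀=-16 kN/m (0→w₀ over full span):
  θ_1 = -w₀(7L⁴-30L²x²+15x⁴)/(360LEI) = -(-16)·(7·12⁴-30·12²·3²+15·3⁴)/(360·12·20000) = 3981/200000 rad
Load 2 — uniform load w=7 kN/m over full span:
  θ_2 = -w(L³-6Lx²+4x³)/(24EI) = -7·(12³-6·12·3²+4·3³)/(24·20000) = -693/40000 rad
Load 3 — applied couple M₀=12 kN·m at a=4 m (b=L-a=8):
  θ_3 = (M₀x²/(2L)+C₁)/EI  [x≤a] with C₁=M₀(3b²-L²)/(6L)=8 = (12·3²/(2·12)+8)/20000 = 1/1600 rad
Superposition: θ = Σ θ_i = 641/200000 rad ≈ 0.003205 rad

θ(3) = 641/200000 rad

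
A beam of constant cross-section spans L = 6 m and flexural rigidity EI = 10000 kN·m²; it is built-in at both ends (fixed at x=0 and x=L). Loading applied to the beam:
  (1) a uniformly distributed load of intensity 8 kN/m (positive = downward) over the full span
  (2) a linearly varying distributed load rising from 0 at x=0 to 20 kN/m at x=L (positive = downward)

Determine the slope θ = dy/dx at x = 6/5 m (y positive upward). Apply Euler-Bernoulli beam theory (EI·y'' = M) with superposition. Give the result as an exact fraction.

Load 1 — uniform load w=8 kN/m over full span:
  θ_1 = -wx(L-x)(L-2x)/(12EI) = -8·(6/5)·(6-(6/5))·(6-2·(6/5))/(12·10000) = -108/78125 rad
Load 2 — triangular load w₀=20 kN/m (0→w₀ over full span):
  θ_2 = -w₀(2x(L-x)(L-2x)(x+2L)+x²(L-x)²)/(120LEI) = -20·(2·(6/5)·(6-(6/5))·(6-2·(6/5))·((6/5)+2·6)+(6/5)²·(6-(6/5))²)/(120·6·10000) = -126/78125 rad
Superposition: θ = Σ θ_i = -234/78125 rad ≈ -0.002995 rad

θ(6/5) = -234/78125 rad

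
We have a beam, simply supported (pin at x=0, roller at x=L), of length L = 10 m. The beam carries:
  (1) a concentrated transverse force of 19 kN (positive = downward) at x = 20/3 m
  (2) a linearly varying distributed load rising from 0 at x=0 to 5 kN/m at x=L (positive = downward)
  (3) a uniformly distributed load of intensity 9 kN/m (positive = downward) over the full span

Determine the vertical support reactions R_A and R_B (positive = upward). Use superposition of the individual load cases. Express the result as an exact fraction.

R_A = 179/3 kN, R_B = 223/3 kN

Load 1 — point force P=19 kN at a=20/3 m (b=L-a=10/3):
  R_A = Pb/L = 19·(10/3)/10 = 19/3 kN
  R_B = Pa/L = 19·(20/3)/10 = 38/3 kN
Load 2 — triangular load w₀=5 kN/m (0→w₀ over full span):
  R_A = w₀L/6 = 5·10/6 = 25/3 kN
  R_B = w₀L/3 = 5·10/3 = 50/3 kN
Load 3 — uniform load w=9 kN/m over full span:
  R_A = wL/2 = 9·10/2 = 45 kN
  R_B = wL/2 = 9·10/2 = 45 kN
Superposition: R_A = 179/3 kN, R_B = 223/3 kN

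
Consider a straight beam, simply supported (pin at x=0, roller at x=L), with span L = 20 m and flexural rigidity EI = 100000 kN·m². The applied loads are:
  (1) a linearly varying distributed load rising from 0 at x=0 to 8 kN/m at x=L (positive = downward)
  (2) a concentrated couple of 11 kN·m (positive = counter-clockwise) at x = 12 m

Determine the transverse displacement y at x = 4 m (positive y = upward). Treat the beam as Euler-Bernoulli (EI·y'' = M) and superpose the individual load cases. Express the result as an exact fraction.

Load 1 — triangular load w₀=8 kN/m (0→w₀ over full span):
  y_1 = -w₀x(7L⁴-10L²x²+3x⁴)/(360LEI) = -8·4·(7·20⁴-10·20²·4²+3·4⁴)/(360·20·100000) = -11008/234375 m
Load 2 — applied couple M₀=11 kN·m at a=12 m (b=L-a=8):
  y_2 = (M₀x³/(6L)+C₁x)/EI  [x≤a] with C₁=M₀(3b²-L²)/(6L)=-286/15 = (11·4³/(6·20)+(-286/15)·4)/100000 = -11/15625 m
Superposition: y = Σ y_i = -11173/234375 m ≈ -0.047671 m

y(4) = -11173/234375 m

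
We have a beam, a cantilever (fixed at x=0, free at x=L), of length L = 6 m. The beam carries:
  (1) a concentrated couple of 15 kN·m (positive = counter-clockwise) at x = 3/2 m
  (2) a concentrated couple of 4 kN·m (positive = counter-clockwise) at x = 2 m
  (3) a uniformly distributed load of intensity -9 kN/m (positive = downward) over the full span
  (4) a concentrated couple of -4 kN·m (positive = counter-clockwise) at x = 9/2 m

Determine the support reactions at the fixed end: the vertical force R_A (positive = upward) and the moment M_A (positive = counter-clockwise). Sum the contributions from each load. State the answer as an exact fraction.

Load 1 — applied couple M₀=15 kN·m at a=3/2 m (b=L-a=9/2):
  R_A = 0 kN
  M_A = -M₀ = -15 kN·m
Load 2 — applied couple M₀=4 kN·m at a=2 m (b=L-a=4):
  R_A = 0 kN
  M_A = -M₀ = -4 kN·m
Load 3 — uniform load w=-9 kN/m over full span:
  R_A = wL = (-9)·6 = -54 kN
  M_A = wL²/2 = (-9)·6²/2 = -162 kN·m
Load 4 — applied couple M₀=-4 kN·m at a=9/2 m (b=L-a=3/2):
  R_A = 0 kN
  M_A = -M₀ = -(-4) = 4 kN·m
Superposition: R_A = -54 kN, M_A = -177 kN·m

R_A = -54 kN, M_A = -177 kN·m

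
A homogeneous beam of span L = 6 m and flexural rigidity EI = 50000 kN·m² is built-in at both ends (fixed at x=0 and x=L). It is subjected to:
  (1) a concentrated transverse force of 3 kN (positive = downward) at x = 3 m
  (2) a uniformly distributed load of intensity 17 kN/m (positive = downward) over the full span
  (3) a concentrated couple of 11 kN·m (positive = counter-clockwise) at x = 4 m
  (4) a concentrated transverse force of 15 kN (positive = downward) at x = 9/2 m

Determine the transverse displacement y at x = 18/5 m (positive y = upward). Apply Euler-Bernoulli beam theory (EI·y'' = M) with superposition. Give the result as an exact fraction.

y(18/5) = -697653/500000000 m

Load 1 — point force P=3 kN at a=3 m (b=L-a=3):
  y_1 = -Pa²(L-x)²(3bL-(3b+a)(L-x))/(6L³EI)  [x>a] = -3·3²·(6-(18/5))²·(3·3·6-(3·3+3)·(6-(18/5)))/(6·6³·50000) = -189/3125000 m
Load 2 — uniform load w=17 kN/m over full span:
  y_2 = -wx²(L-x)²/(24EI) = -17·(18/5)²·(6-(18/5))²/(24·50000) = -4131/3906250 m
Load 3 — applied couple M₀=11 kN·m at a=4 m (b=L-a=2):
  y_3 = (R_Ax³/6 - M_Ax²/2)/EI  [x≤a] with R_A=22/9, M_A=11/3 = ((22/9)·(18/5)³/6 - (11/3)·(18/5)²/2)/50000 = -297/3125000 m
Load 4 — point force P=15 kN at a=9/2 m (b=L-a=3/2):
  y_4 = -Pb²x²(3aL-(3a+b)x)/(6L³EI)  [x≤a] = -15·(3/2)²·(18/5)²·(3·(9/2)·6-(3·(9/2)+(3/2))·(18/5))/(6·6³·50000) = -729/4000000 m
Superposition: y = Σ y_i = -697653/500000000 m ≈ -0.001395 m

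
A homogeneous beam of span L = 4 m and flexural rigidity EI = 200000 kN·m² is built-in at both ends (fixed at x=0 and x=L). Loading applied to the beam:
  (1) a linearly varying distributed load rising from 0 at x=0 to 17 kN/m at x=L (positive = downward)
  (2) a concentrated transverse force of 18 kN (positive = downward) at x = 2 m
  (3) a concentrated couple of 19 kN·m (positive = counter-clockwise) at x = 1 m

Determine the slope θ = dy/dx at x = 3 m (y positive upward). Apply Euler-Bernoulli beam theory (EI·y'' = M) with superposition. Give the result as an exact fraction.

Load 1 — triangular load w₀=17 kN/m (0→w₀ over full span):
  θ_1 = -w₀(2x(L-x)(L-2x)(x+2L)+x²(L-x)²)/(120LEI) = -17·(2·3·(4-3)·(4-2·3)·(3+2·4)+3²·(4-3)²)/(120·4·200000) = 697/32000000 rad
Load 2 — point force P=18 kN at a=2 m (b=L-a=2):
  θ_2 = Pa²(L-x)(2bL-(3b+a)(L-x))/(2L³EI)  [x>a] = 18·2²·(4-3)·(2·2·4-(3·2+2)·(4-3))/(2·4³·200000) = 9/400000 rad
Load 3 — applied couple M₀=19 kN·m at a=1 m (b=L-a=3):
  θ_3 = (R_Ax²/2 - M_Ax - M₀(x-a))/EI  [x>a] with R_A=171/32, M_A=-57/16 = ((171/32)·3²/2 - (-57/16)·3 - 19·(3-1))/200000 = -209/12800000 rad
Superposition: θ = Σ θ_i = 1789/64000000 rad ≈ 0.000028 rad

θ(3) = 1789/64000000 rad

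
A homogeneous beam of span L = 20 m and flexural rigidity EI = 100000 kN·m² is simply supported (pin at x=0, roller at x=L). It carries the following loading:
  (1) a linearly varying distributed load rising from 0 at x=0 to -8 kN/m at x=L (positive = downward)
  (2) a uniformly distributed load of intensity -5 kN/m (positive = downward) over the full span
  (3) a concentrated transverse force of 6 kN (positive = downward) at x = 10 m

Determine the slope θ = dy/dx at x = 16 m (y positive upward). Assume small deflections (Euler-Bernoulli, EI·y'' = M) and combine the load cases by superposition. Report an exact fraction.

θ(16) = -51089/2250000 rad

Load 1 — triangular load w₀=-8 kN/m (0→w₀ over full span):
  θ_1 = -w₀(7L⁴-30L²x²+15x⁴)/(360LEI) = -(-8)·(7·20⁴-30·20²·16²+15·16⁴)/(360·20·100000) = -1514/140625 rad
Load 2 — uniform load w=-5 kN/m over full span:
  θ_2 = -w(L³-6Lx²+4x³)/(24EI) = -(-5)·(20³-6·20·16²+4·16³)/(24·100000) = -33/2500 rad
Load 3 — point force P=6 kN at a=10 m (b=L-a=10):
  θ_3 = -Pa(2L²-6Lx+3x²+a²)/(6LEI)  [x>a] = -6·10·(2·20²-6·20·16+3·16²+10²)/(6·20·100000) = 63/50000 rad
Superposition: θ = Σ θ_i = -51089/2250000 rad ≈ -0.022706 rad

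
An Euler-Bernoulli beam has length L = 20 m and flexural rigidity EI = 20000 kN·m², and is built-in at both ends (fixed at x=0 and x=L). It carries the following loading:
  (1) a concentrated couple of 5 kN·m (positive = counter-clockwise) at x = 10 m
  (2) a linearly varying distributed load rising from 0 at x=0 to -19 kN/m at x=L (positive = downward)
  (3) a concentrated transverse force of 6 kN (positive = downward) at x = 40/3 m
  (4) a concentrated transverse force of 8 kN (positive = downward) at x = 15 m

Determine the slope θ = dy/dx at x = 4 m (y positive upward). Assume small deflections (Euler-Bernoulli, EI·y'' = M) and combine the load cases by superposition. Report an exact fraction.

θ(4) = 11753/450000 rad

Load 1 — applied couple M₀=5 kN·m at a=10 m (b=L-a=10):
  θ_1 = (R_Ax²/2 - M_Ax)/EI  [x≤a] with R_A=3/8, M_A=5/4 = ((3/8)·4²/2 - (5/4)·4)/20000 = -1/10000 rad
Load 2 — triangular load w₀=-19 kN/m (0→w₀ over full span):
  θ_2 = -w₀(2x(L-x)(L-2x)(x+2L)+x²(L-x)²)/(120LEI) = -(-19)·(2·4·(20-4)·(20-2·4)·(4+2·20)+4²·(20-4)²)/(120·20·20000) = 266/9375 rad
Load 3 — point force P=6 kN at a=40/3 m (b=L-a=20/3):
  θ_3 = -Pb²x(2aL-(3a+b)x)/(2L³EI)  [x≤a] = -6·(20/3)²·4·(2·(40/3)·20-(3·(40/3)+(20/3))·4)/(2·20³·20000) = -13/11250 rad
Load 4 — point force P=8 kN at a=15 m (b=L-a=5):
  θ_4 = -Pb²x(2aL-(3a+b)x)/(2L³EI)  [x≤a] = -8·5²·4·(2·15·20-(3·15+5)·4)/(2·20³·20000) = -1/1000 rad
Superposition: θ = Σ θ_i = 11753/450000 rad ≈ 0.026118 rad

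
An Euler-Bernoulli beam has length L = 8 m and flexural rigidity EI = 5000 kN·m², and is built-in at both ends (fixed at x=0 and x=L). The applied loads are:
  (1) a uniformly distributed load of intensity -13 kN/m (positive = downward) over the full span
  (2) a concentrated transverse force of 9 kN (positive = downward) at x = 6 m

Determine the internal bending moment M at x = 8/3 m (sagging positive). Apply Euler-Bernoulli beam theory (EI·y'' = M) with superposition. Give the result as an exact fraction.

M(8/3) = -1637/72 kN·m

Load 1 — uniform load w=-13 kN/m over full span:
  M_1 = wLx/2 - wL²/12 - wx²/2 = (-13)·8·(8/3)/2 - (-13)·8²/12 - (-13)·(8/3)²/2 = -208/9 kN·m
Load 2 — point force P=9 kN at a=6 m (b=L-a=2):
  M_2 = Pb²(3a+b)x/L³ - Pab²/L²  [x≤a] = 9·2²·(3·6+2)·(8/3)/8³ - 9·6·2²/8² = 3/8 kN·m
Superposition: M = Σ M_i = -1637/72 kN·m ≈ -22.736111 kN·m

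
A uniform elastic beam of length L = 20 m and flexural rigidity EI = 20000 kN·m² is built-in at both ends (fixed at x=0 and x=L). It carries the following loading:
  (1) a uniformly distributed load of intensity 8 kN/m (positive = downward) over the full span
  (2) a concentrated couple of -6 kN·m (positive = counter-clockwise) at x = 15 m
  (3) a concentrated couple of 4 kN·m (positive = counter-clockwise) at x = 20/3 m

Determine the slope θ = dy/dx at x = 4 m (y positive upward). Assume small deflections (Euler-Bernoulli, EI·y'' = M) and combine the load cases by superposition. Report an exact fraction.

θ(4) = -947/37500 rad

Load 1 — uniform load w=8 kN/m over full span:
  θ_1 = -wx(L-x)(L-2x)/(12EI) = -8·4·(20-4)·(20-2·4)/(12·20000) = -16/625 rad
Load 2 — applied couple M₀=-6 kN·m at a=15 m (b=L-a=5):
  θ_2 = (R_Ax²/2 - M_Ax)/EI  [x≤a] with R_A=-27/80, M_A=-15/8 = ((-27/80)·4²/2 - (-15/8)·4)/20000 = 3/12500 rad
Load 3 — applied couple M₀=4 kN·m at a=20/3 m (b=L-a=40/3):
  θ_3 = (R_Ax²/2 - M_Ax)/EI  [x≤a] with R_A=4/15, M_A=0 = ((4/15)·4²/2 - 0·4)/20000 = 1/9375 rad
Superposition: θ = Σ θ_i = -947/37500 rad ≈ -0.025253 rad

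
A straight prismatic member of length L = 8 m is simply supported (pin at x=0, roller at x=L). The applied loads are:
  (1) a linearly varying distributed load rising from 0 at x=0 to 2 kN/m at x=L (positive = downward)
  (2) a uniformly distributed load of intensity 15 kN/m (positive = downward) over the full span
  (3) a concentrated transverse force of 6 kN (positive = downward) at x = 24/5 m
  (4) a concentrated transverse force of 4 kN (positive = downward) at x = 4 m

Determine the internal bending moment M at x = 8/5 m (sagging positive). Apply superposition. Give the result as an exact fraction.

Load 1 — triangular load w₀=2 kN/m (0→w₀ over full span):
  M_1 = w₀Lx/6 - w₀x³/(6L) = 2·8·(8/5)/6 - 2·(8/5)³/(6·8) = 512/125 kN·m
Load 2 — uniform load w=15 kN/m over full span:
  M_2 = wx(L-x)/2 = 15·(8/5)·(8-(8/5))/2 = 384/5 kN·m
Load 3 — point force P=6 kN at a=24/5 m (b=L-a=16/5):
  M_3 = Pbx/L  [x≤a] = 6·(16/5)·(8/5)/8 = 96/25 kN·m
Load 4 — point force P=4 kN at a=4 m (b=L-a=4):
  M_4 = Pbx/L  [x≤a] = 4·4·(8/5)/8 = 16/5 kN·m
Superposition: M = Σ M_i = 10992/125 kN·m ≈ 87.936000 kN·m

M(8/5) = 10992/125 kN·m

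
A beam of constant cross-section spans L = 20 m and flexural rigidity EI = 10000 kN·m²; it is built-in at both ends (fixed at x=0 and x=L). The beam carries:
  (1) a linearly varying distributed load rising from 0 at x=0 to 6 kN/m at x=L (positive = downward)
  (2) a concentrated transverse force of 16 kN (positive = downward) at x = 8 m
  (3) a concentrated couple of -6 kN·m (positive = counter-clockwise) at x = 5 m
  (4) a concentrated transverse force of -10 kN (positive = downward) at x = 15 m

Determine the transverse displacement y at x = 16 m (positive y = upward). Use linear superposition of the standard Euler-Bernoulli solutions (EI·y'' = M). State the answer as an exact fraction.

Load 1 — triangular load w₀=6 kN/m (0→w₀ over full span):
  y_1 = -w₀x²(L-x)²(x+2L)/(120LEI) = -6·16²·(20-16)²·(16+2·20)/(120·20·10000) = -896/15625 m
Load 2 — point force P=16 kN at a=8 m (b=L-a=12):
  y_2 = -Pa²(L-x)²(3bL-(3b+a)(L-x))/(6L³EI)  [x>a] = -16·8²·(20-16)²·(3·12·20-(3·12+8)·(20-16))/(6·20³·10000) = -4352/234375 m
Load 3 — applied couple M₀=-6 kN·m at a=5 m (b=L-a=15):
  y_3 = (R_Ax³/6 - M_Ax²/2 - M₀(x-a)²/2)/EI  [x>a] with R_A=-27/80, M_A=9/8 = ((-27/80)·16³/6 - (9/8)·16²/2 - (-6)·(16-5)²/2)/10000 = -57/50000 m
Load 4 — point force P=-10 kN at a=15 m (b=L-a=5):
  y_4 = -Pa²(L-x)²(3bL-(3b+a)(L-x))/(6L³EI)  [x>a] = -(-10)·15²·(20-16)²·(3·5·20-(3·5+15)·(20-16))/(6·20³·10000) = 27/2000 m
Superposition: y = Σ y_i = -119161/1875000 m ≈ -0.063553 m

y(16) = -119161/1875000 m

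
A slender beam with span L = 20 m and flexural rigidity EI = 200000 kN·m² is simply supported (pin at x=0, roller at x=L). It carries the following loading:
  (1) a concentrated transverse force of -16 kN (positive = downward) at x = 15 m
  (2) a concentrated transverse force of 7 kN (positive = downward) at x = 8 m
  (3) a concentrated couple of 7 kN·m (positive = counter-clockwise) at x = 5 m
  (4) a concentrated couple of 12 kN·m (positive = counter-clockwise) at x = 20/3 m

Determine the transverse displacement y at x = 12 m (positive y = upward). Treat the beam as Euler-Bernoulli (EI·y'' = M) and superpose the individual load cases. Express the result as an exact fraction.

Load 1 — point force P=-16 kN at a=15 m (b=L-a=5):
  y_1 = -Pbx(L²-b²-x²)/(6LEI)  [x≤a] = -(-16)·5·12·(20²-5²-12²)/(6·20·200000) = 231/25000 m
Load 2 — point force P=7 kN at a=8 m (b=L-a=12):
  y_2 = -Pa(L-x)(2Lx-a²-x²)/(6LEI)  [x>a] = -7·8·(20-12)·(2·20·12-8²-12²)/(6·20·200000) = -238/46875 m
Load 3 — applied couple M₀=7 kN·m at a=5 m (b=L-a=15):
  y_3 = (M₀x³/(6L)-M₀(x-a)²/2+C₁x)/EI  [x>a] with C₁=M₀(3b²-L²)/(6L)=385/24 = (7·12³/(6·20)-7·(12-5)²/2+(385/24)·12)/200000 = 609/1000000 m
Load 4 — applied couple M₀=12 kN·m at a=20/3 m (b=L-a=40/3):
  y_4 = (M₀x³/(6L)-M₀(x-a)²/2+C₁x)/EI  [x>a] with C₁=M₀(3b²-L²)/(6L)=40/3 = (12·12³/(6·20)-12·(12-(20/3))²/2+(40/3)·12)/200000 = 38/46875 m
Superposition: y = Σ y_i = 16747/3000000 m ≈ 0.005582 m

y(12) = 16747/3000000 m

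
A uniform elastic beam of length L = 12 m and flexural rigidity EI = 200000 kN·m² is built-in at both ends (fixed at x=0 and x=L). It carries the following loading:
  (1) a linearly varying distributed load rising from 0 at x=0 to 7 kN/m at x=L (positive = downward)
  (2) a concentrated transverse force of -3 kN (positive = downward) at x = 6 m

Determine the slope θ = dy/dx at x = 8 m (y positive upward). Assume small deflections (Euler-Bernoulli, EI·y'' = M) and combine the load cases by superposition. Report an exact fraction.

θ(8) = 649/4500000 rad

Load 1 — triangular load w₀=7 kN/m (0→w₀ over full span):
  θ_1 = -w₀(2x(L-x)(L-2x)(x+2L)+x²(L-x)²)/(120LEI) = -7·(2·8·(12-8)·(12-2·8)·(8+2·12)+8²·(12-8)²)/(120·12·200000) = 49/281250 rad
Load 2 — point force P=-3 kN at a=6 m (b=L-a=6):
  θ_2 = Pa²(L-x)(2bL-(3b+a)(L-x))/(2L³EI)  [x>a] = (-3)·6²·(12-8)·(2·6·12-(3·6+6)·(12-8))/(2·12³·200000) = -3/100000 rad
Superposition: θ = Σ θ_i = 649/4500000 rad ≈ 0.000144 rad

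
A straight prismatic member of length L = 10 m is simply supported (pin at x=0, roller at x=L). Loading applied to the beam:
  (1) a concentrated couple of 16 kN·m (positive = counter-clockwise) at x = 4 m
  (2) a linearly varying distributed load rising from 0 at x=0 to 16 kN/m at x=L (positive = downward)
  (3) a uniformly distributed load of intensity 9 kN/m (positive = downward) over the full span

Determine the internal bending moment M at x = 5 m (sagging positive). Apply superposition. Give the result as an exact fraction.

M(5) = 409/2 kN·m

Load 1 — applied couple M₀=16 kN·m at a=4 m (b=L-a=6):
  M_1 = M₀x/L - M₀  [x>a] = 16·5/10 - 16 = -8 kN·m
Load 2 — triangular load w₀=16 kN/m (0→w₀ over full span):
  M_2 = w₀Lx/6 - w₀x³/(6L) = 16·10·5/6 - 16·5³/(6·10) = 100 kN·m
Load 3 — uniform load w=9 kN/m over full span:
  M_3 = wx(L-x)/2 = 9·5·(10-5)/2 = 225/2 kN·m
Superposition: M = Σ M_i = 409/2 kN·m ≈ 204.500000 kN·m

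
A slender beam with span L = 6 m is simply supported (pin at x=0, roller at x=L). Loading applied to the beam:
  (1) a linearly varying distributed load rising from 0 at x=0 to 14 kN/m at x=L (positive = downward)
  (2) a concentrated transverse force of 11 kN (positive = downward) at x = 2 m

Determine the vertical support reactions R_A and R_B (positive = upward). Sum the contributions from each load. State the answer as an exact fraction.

Load 1 — triangular load w₀=14 kN/m (0→w₀ over full span):
  R_A = w₀L/6 = 14·6/6 = 14 kN
  R_B = w₀L/3 = 14·6/3 = 28 kN
Load 2 — point force P=11 kN at a=2 m (b=L-a=4):
  R_A = Pb/L = 11·4/6 = 22/3 kN
  R_B = Pa/L = 11·2/6 = 11/3 kN
Superposition: R_A = 64/3 kN, R_B = 95/3 kN

R_A = 64/3 kN, R_B = 95/3 kN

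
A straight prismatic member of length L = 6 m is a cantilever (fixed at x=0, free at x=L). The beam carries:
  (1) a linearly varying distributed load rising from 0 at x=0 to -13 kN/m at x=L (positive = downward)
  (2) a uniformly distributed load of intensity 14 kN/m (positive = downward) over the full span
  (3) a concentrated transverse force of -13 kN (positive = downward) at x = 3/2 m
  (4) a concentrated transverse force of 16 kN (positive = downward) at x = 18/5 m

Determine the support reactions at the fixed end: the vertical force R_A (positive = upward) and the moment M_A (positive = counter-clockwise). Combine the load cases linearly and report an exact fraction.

Load 1 — triangular load w₀=-13 kN/m (0→w₀ over full span):
  R_A = w₀L/2 = (-13)·6/2 = -39 kN
  M_A = w₀L²/3 = (-13)·6²/3 = -156 kN·m
Load 2 — uniform load w=14 kN/m over full span:
  R_A = wL = 14·6 = 84 kN
  M_A = wL²/2 = 14·6²/2 = 252 kN·m
Load 3 — point force P=-13 kN at a=3/2 m (b=L-a=9/2):
  R_A = P = (-13) = -13 kN
  M_A = Pa = (-13)·(3/2) = -39/2 kN·m
Load 4 — point force P=16 kN at a=18/5 m (b=L-a=12/5):
  R_A = P = 16 kN
  M_A = Pa = 16·(18/5) = 288/5 kN·m
Superposition: R_A = 48 kN, M_A = 1341/10 kN·m

R_A = 48 kN, M_A = 1341/10 kN·m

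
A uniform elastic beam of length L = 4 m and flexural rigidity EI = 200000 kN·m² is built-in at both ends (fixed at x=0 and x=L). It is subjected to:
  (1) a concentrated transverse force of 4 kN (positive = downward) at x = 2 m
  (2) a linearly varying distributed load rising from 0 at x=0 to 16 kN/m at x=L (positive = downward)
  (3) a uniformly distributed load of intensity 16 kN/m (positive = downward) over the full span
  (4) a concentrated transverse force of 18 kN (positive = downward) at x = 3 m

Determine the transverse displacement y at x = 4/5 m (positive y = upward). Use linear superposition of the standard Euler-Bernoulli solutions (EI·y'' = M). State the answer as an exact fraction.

y(4/5) = -356287/9375000000 m

Load 1 — point force P=4 kN at a=2 m (b=L-a=2):
  y_1 = -Pb²x²(3aL-(3a+b)x)/(6L³EI)  [x≤a] = -4·2²·(4/5)²·(3·2·4-(3·2+2)·(4/5))/(6·4³·200000) = -11/4687500 m
Load 2 — triangular load w₀=16 kN/m (0→w₀ over full span):
  y_2 = -w₀x²(L-x)²(x+2L)/(120LEI) = -16·(4/5)²·(4-(4/5))²·((4/5)+2·4)/(120·4·200000) = -1408/146484375 m
Load 3 — uniform load w=16 kN/m over full span:
  y_3 = -wx²(L-x)²/(24EI) = -16·(4/5)²·(4-(4/5))²/(24·200000) = -128/5859375 m
Load 4 — point force P=18 kN at a=3 m (b=L-a=1):
  y_4 = -Pb²x²(3aL-(3a+b)x)/(6L³EI)  [x≤a] = -18·1²·(4/5)²·(3·3·4-(3·3+1)·(4/5))/(6·4³·200000) = -21/5000000 m
Superposition: y = Σ y_i = -356287/9375000000 m ≈ -0.000038 m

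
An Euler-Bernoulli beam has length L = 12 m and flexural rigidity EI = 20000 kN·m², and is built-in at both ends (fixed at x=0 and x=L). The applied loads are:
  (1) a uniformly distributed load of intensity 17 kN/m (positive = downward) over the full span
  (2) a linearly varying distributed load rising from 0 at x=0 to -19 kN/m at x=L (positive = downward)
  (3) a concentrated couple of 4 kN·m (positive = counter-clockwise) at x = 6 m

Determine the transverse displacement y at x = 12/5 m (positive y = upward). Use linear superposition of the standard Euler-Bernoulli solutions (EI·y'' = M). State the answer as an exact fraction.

Load 1 — uniform load w=17 kN/m over full span:
  y_1 = -wx²(L-x)²/(24EI) = -17·(12/5)²·(12-(12/5))²/(24·20000) = -7344/390625 m
Load 2 — triangular load w₀=-19 kN/m (0→w₀ over full span):
  y_2 = -w₀x²(L-x)²(x+2L)/(120LEI) = -(-19)·(12/5)²·(12-(12/5))²·((12/5)+2·12)/(120·12·20000) = 90288/9765625 m
Load 3 — applied couple M₀=4 kN·m at a=6 m (b=L-a=6):
  y_3 = (R_Ax³/6 - M_Ax²/2)/EI  [x≤a] with R_A=1/2, M_A=1 = ((1/2)·(12/5)³/6 - 1·(12/5)²/2)/20000 = -27/312500 m
Superposition: y = Σ y_i = -376623/39062500 m ≈ -0.009642 m

y(12/5) = -376623/39062500 m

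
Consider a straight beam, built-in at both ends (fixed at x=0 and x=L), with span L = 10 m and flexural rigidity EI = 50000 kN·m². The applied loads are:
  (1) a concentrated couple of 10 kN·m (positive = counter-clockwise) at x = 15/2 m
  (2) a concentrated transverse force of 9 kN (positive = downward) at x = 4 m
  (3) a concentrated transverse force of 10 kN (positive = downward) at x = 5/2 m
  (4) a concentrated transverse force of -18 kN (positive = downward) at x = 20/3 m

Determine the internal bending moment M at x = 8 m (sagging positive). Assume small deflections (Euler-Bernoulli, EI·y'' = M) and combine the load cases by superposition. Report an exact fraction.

M(8) = -15983/2000 kN·m

Load 1 — applied couple M₀=10 kN·m at a=15/2 m (b=L-a=5/2):
  M_1 = R_Ax - M_A - M₀  [x>a] with R_A=9/8, M_A=25/8 = (9/8)·8 - (25/8) - 10 = -33/8 kN·m
Load 2 — point force P=9 kN at a=4 m (b=L-a=6):
  M_2 = Pa²(a+3b)(L-x)/L³ - Pa²b/L²  [x>a] = 9·4²·(4+3·6)·(10-8)/10³ - 9·4²·6/10² = -288/125 kN·m
Load 3 — point force P=10 kN at a=5/2 m (b=L-a=15/2):
  M_3 = Pa²(a+3b)(L-x)/L³ - Pa²b/L²  [x>a] = 10·(5/2)²·((5/2)+3·(15/2))·(10-8)/10³ - 10·(5/2)²·(15/2)/10² = -25/16 kN·m
Load 4 — point force P=-18 kN at a=20/3 m (b=L-a=10/3):
  M_4 = Pa²(a+3b)(L-x)/L³ - Pa²b/L²  [x>a] = (-18)·(20/3)²·((20/3)+3·(10/3))·(10-8)/10³ - (-18)·(20/3)²·(10/3)/10² = 0 kN·m
Superposition: M = Σ M_i = -15983/2000 kN·m ≈ -7.991500 kN·m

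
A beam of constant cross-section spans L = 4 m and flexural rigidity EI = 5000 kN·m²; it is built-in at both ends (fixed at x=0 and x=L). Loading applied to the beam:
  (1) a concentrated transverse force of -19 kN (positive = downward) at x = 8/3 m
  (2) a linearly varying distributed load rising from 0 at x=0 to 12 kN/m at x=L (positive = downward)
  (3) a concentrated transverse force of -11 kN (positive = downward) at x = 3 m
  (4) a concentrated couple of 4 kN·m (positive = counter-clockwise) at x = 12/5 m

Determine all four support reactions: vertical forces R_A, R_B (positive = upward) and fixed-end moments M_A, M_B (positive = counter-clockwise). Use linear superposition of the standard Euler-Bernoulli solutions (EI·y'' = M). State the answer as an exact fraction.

Load 1 — point force P=-19 kN at a=8/3 m (b=L-a=4/3):
  R_A = Pb²(3a+b)/L³ = (-19)·(4/3)²·(3·(8/3)+(4/3))/4³ = -133/27 kN
  M_A = Pab²/L² = (-19)·(8/3)·(4/3)²/4² = -152/27 kN·m
  R_B = Pa²(a+3b)/L³ = (-19)·(8/3)²·((8/3)+3·(4/3))/4³ = -380/27 kN
  M_B = -Pa²b/L² = -(-19)·(8/3)²·(4/3)/4² = 304/27 kN·m
Load 2 — triangular load w₀=12 kN/m (0→w₀ over full span):
  R_A = 3w₀L/20 = 3·12·4/20 = 36/5 kN
  M_A = w₀L²/30 = 12·4²/30 = 32/5 kN·m
  R_B = 7w₀L/20 = 7·12·4/20 = 84/5 kN
  M_B = -w₀L²/20 = -12·4²/20 = -48/5 kN·m
Load 3 — point force P=-11 kN at a=3 m (b=L-a=1):
  R_A = Pb²(3a+b)/L³ = (-11)·1²·(3·3+1)/4³ = -55/32 kN
  M_A = Pab²/L² = (-11)·3·1²/4² = -33/16 kN·m
  R_B = Pa²(a+3b)/L³ = (-11)·3²·(3+3·1)/4³ = -297/32 kN
  M_B = -Pa²b/L² = -(-11)·3²·1/4² = 99/16 kN·m
Load 4 — applied couple M₀=4 kN·m at a=12/5 m (b=L-a=8/5):
  R_A = 6M₀ab/L³ = 6·4·(12/5)·(8/5)/4³ = 36/25 kN
  M_A = M₀b(2a-b)/L² = 4·(8/5)·(2·(12/5)-(8/5))/4² = 32/25 kN·m
  R_B = -6M₀ab/L³ = -6·4·(12/5)·(8/5)/4³ = -36/25 kN
  M_B = M₀a(2b-a)/L² = 4·(12/5)·(2·(8/5)-(12/5))/4² = 12/25 kN·m
Superposition: R_A = 43099/21600 kN, M_A = -131/10800 kN·m, R_B = -172699/21600 kN, M_B = 89929/10800 kN·m

R_A = 43099/21600 kN, M_A = -131/10800 kN·m, R_B = -172699/21600 kN, M_B = 89929/10800 kN·m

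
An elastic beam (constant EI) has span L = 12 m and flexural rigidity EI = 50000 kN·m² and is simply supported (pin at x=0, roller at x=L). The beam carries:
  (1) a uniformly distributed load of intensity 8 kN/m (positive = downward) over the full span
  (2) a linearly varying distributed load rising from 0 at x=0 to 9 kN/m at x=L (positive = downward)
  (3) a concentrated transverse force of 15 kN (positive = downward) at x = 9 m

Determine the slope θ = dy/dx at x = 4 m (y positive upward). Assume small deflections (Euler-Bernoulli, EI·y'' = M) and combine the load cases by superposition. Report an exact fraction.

θ(4) = -59773/6000000 rad

Load 1 — uniform load w=8 kN/m over full span:
  θ_1 = -w(L³-6Lx²+4x³)/(24EI) = -8·(12³-6·12·4²+4·4³)/(24·50000) = -52/9375 rad
Load 2 — triangular load w₀=9 kN/m (0→w₀ over full span):
  θ_2 = -w₀(7L⁴-30L²x²+15x⁴)/(360LEI) = -9·(7·12⁴-30·12²·4²+15·4⁴)/(360·12·50000) = -52/15625 rad
Load 3 — point force P=15 kN at a=9 m (b=L-a=3):
  θ_3 = -Pb(L²-b²-3x²)/(6LEI)  [x≤a] = -15·3·(12²-3²-3·4²)/(6·12·50000) = -87/80000 rad
Superposition: θ = Σ θ_i = -59773/6000000 rad ≈ -0.009962 rad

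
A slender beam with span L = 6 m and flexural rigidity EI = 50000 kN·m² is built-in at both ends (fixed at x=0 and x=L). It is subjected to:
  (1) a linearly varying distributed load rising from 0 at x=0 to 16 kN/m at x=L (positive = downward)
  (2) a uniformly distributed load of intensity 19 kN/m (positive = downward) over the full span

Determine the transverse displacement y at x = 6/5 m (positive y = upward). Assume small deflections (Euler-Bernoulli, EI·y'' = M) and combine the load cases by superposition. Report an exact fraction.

Load 1 — triangular load w₀=16 kN/m (0→w₀ over full span):
  y_1 = -w₀x²(L-x)²(x+2L)/(120LEI) = -16·(6/5)²·(6-(6/5))²·((6/5)+2·6)/(120·6·50000) = -9504/48828125 m
Load 2 — uniform load w=19 kN/m over full span:
  y_2 = -wx²(L-x)²/(24EI) = -19·(6/5)²·(6-(6/5))²/(24·50000) = -1026/1953125 m
Superposition: y = Σ y_i = -35154/48828125 m ≈ -0.000720 m

y(6/5) = -35154/48828125 m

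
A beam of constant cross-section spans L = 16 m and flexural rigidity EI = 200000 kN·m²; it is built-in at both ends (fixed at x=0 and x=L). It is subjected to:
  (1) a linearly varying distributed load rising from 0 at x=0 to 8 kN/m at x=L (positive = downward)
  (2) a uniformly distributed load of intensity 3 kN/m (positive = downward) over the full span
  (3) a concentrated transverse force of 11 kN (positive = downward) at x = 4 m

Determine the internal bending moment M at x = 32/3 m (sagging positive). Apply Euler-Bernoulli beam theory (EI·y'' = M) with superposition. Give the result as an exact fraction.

M(32/3) = 93389/1620 kN·m

Load 1 — triangular load w₀=8 kN/m (0→w₀ over full span):
  M_1 = 3w₀Lx/20 - w₀L²/30 - w₀x³/(6L) = 3·8·16·(32/3)/20 - 8·16²/30 - 8·(32/3)³/(6·16) = 14336/405 kN·m
Load 2 — uniform load w=3 kN/m over full span:
  M_2 = wLx/2 - wL²/12 - wx²/2 = 3·16·(32/3)/2 - 3·16²/12 - 3·(32/3)²/2 = 64/3 kN·m
Load 3 — point force P=11 kN at a=4 m (b=L-a=12):
  M_3 = Pa²(a+3b)(L-x)/L³ - Pa²b/L²  [x>a] = 11·4²·(4+3·12)·(16-(32/3))/16³ - 11·4²·12/16² = 11/12 kN·m
Superposition: M = Σ M_i = 93389/1620 kN·m ≈ 57.647531 kN·m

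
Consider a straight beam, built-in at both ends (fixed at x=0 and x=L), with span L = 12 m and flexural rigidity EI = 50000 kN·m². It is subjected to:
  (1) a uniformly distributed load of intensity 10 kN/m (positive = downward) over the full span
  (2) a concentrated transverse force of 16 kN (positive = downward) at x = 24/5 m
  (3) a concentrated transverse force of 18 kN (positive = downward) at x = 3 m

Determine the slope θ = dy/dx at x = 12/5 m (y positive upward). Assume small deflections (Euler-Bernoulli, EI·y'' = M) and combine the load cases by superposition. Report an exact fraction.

Load 1 — uniform load w=10 kN/m over full span:
  θ_1 = -wx(L-x)(L-2x)/(12EI) = -10·(12/5)·(12-(12/5))·(12-2·(12/5))/(12·50000) = -216/78125 rad
Load 2 — point force P=16 kN at a=24/5 m (b=L-a=36/5):
  θ_2 = -Pb²x(2aL-(3a+b)x)/(2L³EI)  [x≤a] = -16·(36/5)²·(12/5)·(2·(24/5)·12-(3·(24/5)+(36/5))·(12/5))/(2·12³·50000) = -7128/9765625 rad
Load 3 — point force P=18 kN at a=3 m (b=L-a=9):
  θ_3 = -Pb²x(2aL-(3a+b)x)/(2L³EI)  [x≤a] = -18·9²·(12/5)·(2·3·12-(3·3+9)·(12/5))/(2·12³·50000) = -729/1250000 rad
Superposition: θ = Σ θ_i = -637173/156250000 rad ≈ -0.004078 rad

θ(12/5) = -637173/156250000 rad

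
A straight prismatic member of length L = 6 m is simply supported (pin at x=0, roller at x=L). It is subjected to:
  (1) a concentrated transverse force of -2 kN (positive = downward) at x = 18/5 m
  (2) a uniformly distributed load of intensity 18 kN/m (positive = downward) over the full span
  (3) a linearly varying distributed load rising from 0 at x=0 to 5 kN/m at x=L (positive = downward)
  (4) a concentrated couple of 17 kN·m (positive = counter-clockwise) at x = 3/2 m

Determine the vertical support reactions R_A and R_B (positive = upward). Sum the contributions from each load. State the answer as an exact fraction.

Load 1 — point force P=-2 kN at a=18/5 m (b=L-a=12/5):
  R_A = Pb/L = (-2)·(12/5)/6 = -4/5 kN
  R_B = Pa/L = (-2)·(18/5)/6 = -6/5 kN
Load 2 — uniform load w=18 kN/m over full span:
  R_A = wL/2 = 18·6/2 = 54 kN
  R_B = wL/2 = 18·6/2 = 54 kN
Load 3 — triangular load w₀=5 kN/m (0→w₀ over full span):
  R_A = w₀L/6 = 5·6/6 = 5 kN
  R_B = w₀L/3 = 5·6/3 = 10 kN
Load 4 — applied couple M₀=17 kN·m at a=3/2 m (b=L-a=9/2):
  R_A = M₀/L = 17/6 kN
  R_B = -M₀/L = -17/6 kN
Superposition: R_A = 1831/30 kN, R_B = 1799/30 kN

R_A = 1831/30 kN, R_B = 1799/30 kN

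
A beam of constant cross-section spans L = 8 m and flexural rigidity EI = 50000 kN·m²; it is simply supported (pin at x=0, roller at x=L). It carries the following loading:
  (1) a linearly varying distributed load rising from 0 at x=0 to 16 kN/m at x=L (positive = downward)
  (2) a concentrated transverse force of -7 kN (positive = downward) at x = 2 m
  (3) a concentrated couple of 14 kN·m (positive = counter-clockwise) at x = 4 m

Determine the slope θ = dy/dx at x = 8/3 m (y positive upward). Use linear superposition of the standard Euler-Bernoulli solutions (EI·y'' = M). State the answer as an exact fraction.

θ(8/3) = -191257/121500000 rad

Load 1 — triangular load w₀=16 kN/m (0→w₀ over full span):
  θ_1 = -w₀(7L⁴-30L²x²+15x⁴)/(360LEI) = -16·(7·8⁴-30·8²·(8/3)²+15·(8/3)⁴)/(360·8·50000) = -6656/3796875 rad
Load 2 — point force P=-7 kN at a=2 m (b=L-a=6):
  θ_2 = -Pa(2L²-6Lx+3x²+a²)/(6LEI)  [x>a] = -(-7)·2·(2·8²-6·8·(8/3)+3·(8/3)²+2²)/(6·8·50000) = 133/900000 rad
Load 3 — applied couple M₀=14 kN·m at a=4 m (b=L-a=4):
  θ_3 = (M₀x²/(2L)+C₁)/EI  [x≤a] with C₁=M₀(3b²-L²)/(6L)=-14/3 = (14·(8/3)²/(2·8)+(-14/3))/50000 = 7/225000 rad
Superposition: θ = Σ θ_i = -191257/121500000 rad ≈ -0.001574 rad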